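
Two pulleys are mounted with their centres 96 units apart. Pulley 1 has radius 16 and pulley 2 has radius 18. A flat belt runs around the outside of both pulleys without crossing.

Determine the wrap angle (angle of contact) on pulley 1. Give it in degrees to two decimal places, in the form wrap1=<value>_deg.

wrap1=177.61_deg

open belt: β = asin((r2−r1)/C) = asin(2/96) = 1.1937°
wrap1 = π − 2β = 177.6125°
wrap2 = π + 2β = 182.3875°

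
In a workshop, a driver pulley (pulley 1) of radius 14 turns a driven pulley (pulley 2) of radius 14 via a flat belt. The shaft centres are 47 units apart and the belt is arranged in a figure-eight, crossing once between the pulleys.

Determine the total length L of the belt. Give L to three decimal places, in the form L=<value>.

crossed belt: β = asin((r1+r2)/C) = asin(28/47) = 36.5657°
wrap1 = wrap2 = π + 2β = 253.1315°
tangent length = C·cosβ = 37.7492
L = (r1+r2)·wrap + 2·C·cosβ = 28·4.4180 + 2·37.7492 = 199.2017

L=199.202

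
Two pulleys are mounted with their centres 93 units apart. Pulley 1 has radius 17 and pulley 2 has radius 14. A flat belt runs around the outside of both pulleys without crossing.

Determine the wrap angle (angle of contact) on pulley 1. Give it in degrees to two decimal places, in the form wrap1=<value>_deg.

open belt: β = asin((r2−r1)/C) = asin(-3/93) = -1.8486°
wrap1 = π − 2β = 183.6971°
wrap2 = π + 2β = 176.3029°

wrap1=183.70_deg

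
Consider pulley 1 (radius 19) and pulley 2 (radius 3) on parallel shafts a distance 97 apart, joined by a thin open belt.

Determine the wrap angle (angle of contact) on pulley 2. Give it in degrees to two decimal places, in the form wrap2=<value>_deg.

open belt: β = asin((r2−r1)/C) = asin(-16/97) = -9.4942°
wrap1 = π − 2β = 198.9885°
wrap2 = π + 2β = 161.0115°

wrap2=161.01_deg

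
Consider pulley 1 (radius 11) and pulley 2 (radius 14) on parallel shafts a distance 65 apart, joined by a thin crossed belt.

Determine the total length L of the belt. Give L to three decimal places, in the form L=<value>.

L=218.279

crossed belt: β = asin((r1+r2)/C) = asin(25/65) = 22.6199°
wrap1 = wrap2 = π + 2β = 225.2397°
tangent length = C·cosβ = 60.0000
L = (r1+r2)·wrap + 2·C·cosβ = 25·3.9312 + 2·60.0000 = 218.2794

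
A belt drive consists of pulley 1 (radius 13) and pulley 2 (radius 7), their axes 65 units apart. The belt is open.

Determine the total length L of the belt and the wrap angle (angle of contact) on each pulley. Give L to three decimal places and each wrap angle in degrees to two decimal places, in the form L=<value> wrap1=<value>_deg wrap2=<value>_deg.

open belt: β = asin((r2−r1)/C) = asin(-6/65) = -5.2964°
wrap1 = π − 2β = 190.5928°
wrap2 = π + 2β = 169.4072°
tangent length = C·cosβ = 64.7225
L = r1·wrap1 + r2·wrap2 + 2·C·cosβ = 13·3.3265 + 7·2.9567 + 2·64.7225 = 193.3861

L=193.386 wrap1=190.59_deg wrap2=169.41_deg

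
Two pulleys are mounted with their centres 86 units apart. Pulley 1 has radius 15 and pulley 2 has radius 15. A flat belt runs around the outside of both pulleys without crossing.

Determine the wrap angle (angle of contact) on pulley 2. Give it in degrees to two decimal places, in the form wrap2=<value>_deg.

open belt: β = asin((r2−r1)/C) = asin(0/86) = 0.0000°
wrap1 = π − 2β = 180.0000°
wrap2 = π + 2β = 180.0000°

wrap2=180.00_deg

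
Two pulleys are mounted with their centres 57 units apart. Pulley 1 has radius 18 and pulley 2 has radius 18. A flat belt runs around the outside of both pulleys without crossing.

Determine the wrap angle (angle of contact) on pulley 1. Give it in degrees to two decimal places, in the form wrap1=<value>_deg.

open belt: β = asin((r2−r1)/C) = asin(0/57) = 0.0000°
wrap1 = π − 2β = 180.0000°
wrap2 = π + 2β = 180.0000°

wrap1=180.00_deg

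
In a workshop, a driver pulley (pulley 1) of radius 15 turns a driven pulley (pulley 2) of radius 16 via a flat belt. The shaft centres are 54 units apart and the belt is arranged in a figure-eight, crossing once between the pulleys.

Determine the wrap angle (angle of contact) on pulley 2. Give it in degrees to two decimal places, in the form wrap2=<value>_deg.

crossed belt: β = asin((r1+r2)/C) = asin(31/54) = 35.0348°
wrap1 = wrap2 = π + 2β = 250.0696°

wrap2=250.07_deg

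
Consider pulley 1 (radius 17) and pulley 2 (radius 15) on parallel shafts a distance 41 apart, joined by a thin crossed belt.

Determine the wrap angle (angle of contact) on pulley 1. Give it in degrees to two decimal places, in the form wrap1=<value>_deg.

crossed belt: β = asin((r1+r2)/C) = asin(32/41) = 51.3053°
wrap1 = wrap2 = π + 2β = 282.6105°

wrap1=282.61_deg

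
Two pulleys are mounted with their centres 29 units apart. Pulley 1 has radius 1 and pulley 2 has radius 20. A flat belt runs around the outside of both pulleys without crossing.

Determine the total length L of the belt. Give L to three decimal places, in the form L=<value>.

open belt: β = asin((r2−r1)/C) = asin(19/29) = 40.9327°
wrap1 = π − 2β = 98.1346°
wrap2 = π + 2β = 261.8654°
tangent length = C·cosβ = 21.9089
L = r1·wrap1 + r2·wrap2 + 2·C·cosβ = 1·1.7128 + 20·4.5704 + 2·21.9089 = 136.9389

L=136.939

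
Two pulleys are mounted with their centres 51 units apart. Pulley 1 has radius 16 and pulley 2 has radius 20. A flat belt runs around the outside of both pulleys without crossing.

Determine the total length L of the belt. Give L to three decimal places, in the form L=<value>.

L=215.411

open belt: β = asin((r2−r1)/C) = asin(4/51) = 4.4984°
wrap1 = π − 2β = 171.0032°
wrap2 = π + 2β = 188.9968°
tangent length = C·cosβ = 50.8429
L = r1·wrap1 + r2·wrap2 + 2·C·cosβ = 16·2.9846 + 20·3.2986 + 2·50.8429 = 215.4112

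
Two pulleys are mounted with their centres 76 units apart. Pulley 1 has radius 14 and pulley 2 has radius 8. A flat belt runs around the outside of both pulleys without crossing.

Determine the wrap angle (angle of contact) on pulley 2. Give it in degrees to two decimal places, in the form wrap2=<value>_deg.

wrap2=170.94_deg

open belt: β = asin((r2−r1)/C) = asin(-6/76) = -4.5281°
wrap1 = π − 2β = 189.0561°
wrap2 = π + 2β = 170.9439°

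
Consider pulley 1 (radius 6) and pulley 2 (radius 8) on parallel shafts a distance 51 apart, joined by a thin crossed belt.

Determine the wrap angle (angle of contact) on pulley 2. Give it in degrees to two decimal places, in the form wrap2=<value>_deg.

wrap2=211.87_deg

crossed belt: β = asin((r1+r2)/C) = asin(14/51) = 15.9328°
wrap1 = wrap2 = π + 2β = 211.8656°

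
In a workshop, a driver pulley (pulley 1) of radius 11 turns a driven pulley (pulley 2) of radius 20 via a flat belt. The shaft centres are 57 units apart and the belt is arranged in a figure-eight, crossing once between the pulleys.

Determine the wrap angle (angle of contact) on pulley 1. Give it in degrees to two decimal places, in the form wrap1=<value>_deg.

crossed belt: β = asin((r1+r2)/C) = asin(31/57) = 32.9468°
wrap1 = wrap2 = π + 2β = 245.8935°

wrap1=245.89_deg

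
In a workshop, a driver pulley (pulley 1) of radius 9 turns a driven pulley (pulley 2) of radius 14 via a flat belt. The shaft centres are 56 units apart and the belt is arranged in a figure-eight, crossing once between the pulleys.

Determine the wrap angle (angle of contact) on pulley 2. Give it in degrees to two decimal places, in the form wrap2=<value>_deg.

wrap2=228.50_deg

crossed belt: β = asin((r1+r2)/C) = asin(23/56) = 24.2497°
wrap1 = wrap2 = π + 2β = 228.4994°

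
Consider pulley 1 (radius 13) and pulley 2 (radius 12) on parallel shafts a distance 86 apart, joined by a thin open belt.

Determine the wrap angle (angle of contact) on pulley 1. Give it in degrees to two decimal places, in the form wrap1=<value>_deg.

wrap1=181.33_deg

open belt: β = asin((r2−r1)/C) = asin(-1/86) = -0.6662°
wrap1 = π − 2β = 181.3325°
wrap2 = π + 2β = 178.6675°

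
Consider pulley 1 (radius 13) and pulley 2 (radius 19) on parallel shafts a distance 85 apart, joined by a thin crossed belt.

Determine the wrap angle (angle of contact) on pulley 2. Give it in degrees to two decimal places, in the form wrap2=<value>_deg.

crossed belt: β = asin((r1+r2)/C) = asin(32/85) = 22.1152°
wrap1 = wrap2 = π + 2β = 224.2305°

wrap2=224.23_deg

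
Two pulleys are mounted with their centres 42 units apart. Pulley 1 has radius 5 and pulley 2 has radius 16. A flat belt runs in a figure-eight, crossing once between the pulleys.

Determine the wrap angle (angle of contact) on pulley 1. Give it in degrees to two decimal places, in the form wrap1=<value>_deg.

wrap1=240.00_deg

crossed belt: β = asin((r1+r2)/C) = asin(21/42) = 30.0000°
wrap1 = wrap2 = π + 2β = 240.0000°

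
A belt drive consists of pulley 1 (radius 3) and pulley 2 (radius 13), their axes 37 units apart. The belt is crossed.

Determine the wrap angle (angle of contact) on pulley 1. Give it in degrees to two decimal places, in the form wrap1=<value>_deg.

crossed belt: β = asin((r1+r2)/C) = asin(16/37) = 25.6220°
wrap1 = wrap2 = π + 2β = 231.2441°

wrap1=231.24_deg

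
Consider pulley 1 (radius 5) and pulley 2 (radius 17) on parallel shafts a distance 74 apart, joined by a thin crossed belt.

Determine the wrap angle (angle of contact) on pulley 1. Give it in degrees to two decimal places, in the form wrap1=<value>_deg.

wrap1=214.59_deg

crossed belt: β = asin((r1+r2)/C) = asin(22/74) = 17.2953°
wrap1 = wrap2 = π + 2β = 214.5907°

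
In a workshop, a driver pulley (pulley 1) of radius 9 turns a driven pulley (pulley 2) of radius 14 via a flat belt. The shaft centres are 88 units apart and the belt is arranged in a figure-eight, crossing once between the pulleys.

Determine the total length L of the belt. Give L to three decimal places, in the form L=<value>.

L=254.303

crossed belt: β = asin((r1+r2)/C) = asin(23/88) = 15.1510°
wrap1 = wrap2 = π + 2β = 210.3020°
tangent length = C·cosβ = 84.9412
L = (r1+r2)·wrap + 2·C·cosβ = 23·3.6705 + 2·84.9412 = 254.3029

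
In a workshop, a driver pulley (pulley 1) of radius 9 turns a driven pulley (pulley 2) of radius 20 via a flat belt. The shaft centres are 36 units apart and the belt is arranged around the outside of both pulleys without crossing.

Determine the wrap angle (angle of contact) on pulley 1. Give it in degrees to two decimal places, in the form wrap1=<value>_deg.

wrap1=144.42_deg

open belt: β = asin((r2−r1)/C) = asin(11/36) = 17.7916°
wrap1 = π − 2β = 144.4168°
wrap2 = π + 2β = 215.5832°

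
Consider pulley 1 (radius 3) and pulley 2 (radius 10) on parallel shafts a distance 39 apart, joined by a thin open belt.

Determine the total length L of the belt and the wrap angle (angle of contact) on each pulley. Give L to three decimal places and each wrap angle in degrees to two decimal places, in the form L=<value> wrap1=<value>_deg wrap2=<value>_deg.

L=120.101 wrap1=159.32_deg wrap2=200.68_deg

open belt: β = asin((r2−r1)/C) = asin(7/39) = 10.3399°
wrap1 = π − 2β = 159.3202°
wrap2 = π + 2β = 200.6798°
tangent length = C·cosβ = 38.3667
L = r1·wrap1 + r2·wrap2 + 2·C·cosβ = 3·2.7807 + 10·3.5025 + 2·38.3667 = 120.1005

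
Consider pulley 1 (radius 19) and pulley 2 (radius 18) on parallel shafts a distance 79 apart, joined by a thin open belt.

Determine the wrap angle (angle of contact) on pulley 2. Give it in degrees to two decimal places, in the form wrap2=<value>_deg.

wrap2=178.55_deg

open belt: β = asin((r2−r1)/C) = asin(-1/79) = -0.7253°
wrap1 = π − 2β = 181.4506°
wrap2 = π + 2β = 178.5494°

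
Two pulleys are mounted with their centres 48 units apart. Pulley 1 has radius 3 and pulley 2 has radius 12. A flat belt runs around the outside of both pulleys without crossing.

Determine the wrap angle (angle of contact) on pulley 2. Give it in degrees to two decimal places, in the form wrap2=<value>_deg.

wrap2=201.61_deg

open belt: β = asin((r2−r1)/C) = asin(9/48) = 10.8069°
wrap1 = π − 2β = 158.3862°
wrap2 = π + 2β = 201.6138°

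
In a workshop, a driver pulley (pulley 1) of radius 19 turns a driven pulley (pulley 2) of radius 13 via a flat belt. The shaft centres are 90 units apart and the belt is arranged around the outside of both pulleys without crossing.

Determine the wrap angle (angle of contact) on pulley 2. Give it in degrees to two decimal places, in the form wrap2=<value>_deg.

wrap2=172.35_deg

open belt: β = asin((r2−r1)/C) = asin(-6/90) = -3.8226°
wrap1 = π − 2β = 187.6451°
wrap2 = π + 2β = 172.3549°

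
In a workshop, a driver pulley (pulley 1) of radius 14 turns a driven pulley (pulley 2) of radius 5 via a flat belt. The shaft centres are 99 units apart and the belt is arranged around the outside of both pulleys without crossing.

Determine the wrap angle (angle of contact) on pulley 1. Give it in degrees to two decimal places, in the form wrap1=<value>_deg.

wrap1=190.43_deg

open belt: β = asin((r2−r1)/C) = asin(-9/99) = -5.2159°
wrap1 = π − 2β = 190.4318°
wrap2 = π + 2β = 169.5682°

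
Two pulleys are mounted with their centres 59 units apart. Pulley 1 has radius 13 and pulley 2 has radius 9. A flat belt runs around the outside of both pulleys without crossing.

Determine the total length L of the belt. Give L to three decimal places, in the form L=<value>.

L=187.386

open belt: β = asin((r2−r1)/C) = asin(-4/59) = -3.8874°
wrap1 = π − 2β = 187.7749°
wrap2 = π + 2β = 172.2251°
tangent length = C·cosβ = 58.8643
L = r1·wrap1 + r2·wrap2 + 2·C·cosβ = 13·3.2773 + 9·3.0059 + 2·58.8643 = 187.3863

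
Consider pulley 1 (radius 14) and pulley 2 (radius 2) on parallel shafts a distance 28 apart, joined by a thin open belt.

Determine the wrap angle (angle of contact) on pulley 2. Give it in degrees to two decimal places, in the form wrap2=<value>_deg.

open belt: β = asin((r2−r1)/C) = asin(-12/28) = -25.3769°
wrap1 = π − 2β = 230.7539°
wrap2 = π + 2β = 129.2461°

wrap2=129.25_deg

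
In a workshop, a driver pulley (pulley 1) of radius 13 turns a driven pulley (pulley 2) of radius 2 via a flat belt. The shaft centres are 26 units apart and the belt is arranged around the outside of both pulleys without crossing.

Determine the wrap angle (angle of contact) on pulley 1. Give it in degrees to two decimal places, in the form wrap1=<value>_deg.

open belt: β = asin((r2−r1)/C) = asin(-11/26) = -25.0290°
wrap1 = π − 2β = 230.0580°
wrap2 = π + 2β = 129.9420°

wrap1=230.06_deg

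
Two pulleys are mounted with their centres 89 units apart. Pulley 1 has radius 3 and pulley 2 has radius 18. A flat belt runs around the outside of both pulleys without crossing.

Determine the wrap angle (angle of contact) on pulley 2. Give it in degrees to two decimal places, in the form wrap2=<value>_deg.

open belt: β = asin((r2−r1)/C) = asin(15/89) = 9.7029°
wrap1 = π − 2β = 160.5942°
wrap2 = π + 2β = 199.4058°

wrap2=199.41_deg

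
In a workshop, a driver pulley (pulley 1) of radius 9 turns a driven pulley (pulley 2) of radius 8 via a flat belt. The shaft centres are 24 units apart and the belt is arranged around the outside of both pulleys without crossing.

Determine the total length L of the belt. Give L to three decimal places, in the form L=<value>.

open belt: β = asin((r2−r1)/C) = asin(-1/24) = -2.3880°
wrap1 = π − 2β = 184.7760°
wrap2 = π + 2β = 175.2240°
tangent length = C·cosβ = 23.9792
L = r1·wrap1 + r2·wrap2 + 2·C·cosβ = 9·3.2250 + 8·3.0582 + 2·23.9792 = 101.4487

L=101.449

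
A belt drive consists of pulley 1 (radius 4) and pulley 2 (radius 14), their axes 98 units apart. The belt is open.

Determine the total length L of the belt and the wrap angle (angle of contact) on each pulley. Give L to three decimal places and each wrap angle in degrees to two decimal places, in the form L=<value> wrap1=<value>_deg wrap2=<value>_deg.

L=253.570 wrap1=168.29_deg wrap2=191.71_deg

open belt: β = asin((r2−r1)/C) = asin(10/98) = 5.8567°
wrap1 = π − 2β = 168.2866°
wrap2 = π + 2β = 191.7134°
tangent length = C·cosβ = 97.4885
L = r1·wrap1 + r2·wrap2 + 2·C·cosβ = 4·2.9372 + 14·3.3460 + 2·97.4885 = 253.5700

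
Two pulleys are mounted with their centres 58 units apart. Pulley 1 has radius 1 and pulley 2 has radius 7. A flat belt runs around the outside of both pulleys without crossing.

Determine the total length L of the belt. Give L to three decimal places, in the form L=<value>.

open belt: β = asin((r2−r1)/C) = asin(6/58) = 5.9378°
wrap1 = π − 2β = 168.1245°
wrap2 = π + 2β = 191.8755°
tangent length = C·cosβ = 57.6888
L = r1·wrap1 + r2·wrap2 + 2·C·cosβ = 1·2.9343 + 7·3.3489 + 2·57.6888 = 141.7540

L=141.754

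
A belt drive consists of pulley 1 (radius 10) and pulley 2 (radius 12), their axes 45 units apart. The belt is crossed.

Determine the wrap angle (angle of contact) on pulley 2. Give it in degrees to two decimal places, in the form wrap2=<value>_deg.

crossed belt: β = asin((r1+r2)/C) = asin(22/45) = 29.2676°
wrap1 = wrap2 = π + 2β = 238.5352°

wrap2=238.54_deg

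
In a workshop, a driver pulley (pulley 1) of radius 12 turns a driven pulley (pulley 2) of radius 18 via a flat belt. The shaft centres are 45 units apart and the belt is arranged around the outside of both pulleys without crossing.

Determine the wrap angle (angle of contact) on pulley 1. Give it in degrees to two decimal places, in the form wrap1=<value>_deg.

open belt: β = asin((r2−r1)/C) = asin(6/45) = 7.6623°
wrap1 = π − 2β = 164.6755°
wrap2 = π + 2β = 195.3245°

wrap1=164.68_deg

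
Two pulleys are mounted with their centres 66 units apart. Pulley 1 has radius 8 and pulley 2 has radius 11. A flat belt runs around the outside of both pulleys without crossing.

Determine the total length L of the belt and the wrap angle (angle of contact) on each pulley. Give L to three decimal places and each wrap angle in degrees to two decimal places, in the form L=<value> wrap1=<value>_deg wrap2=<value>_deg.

open belt: β = asin((r2−r1)/C) = asin(3/66) = 2.6053°
wrap1 = π − 2β = 174.7895°
wrap2 = π + 2β = 185.2105°
tangent length = C·cosβ = 65.9318
L = r1·wrap1 + r2·wrap2 + 2·C·cosβ = 8·3.0507 + 11·3.2325 + 2·65.9318 = 191.8266

L=191.827 wrap1=174.79_deg wrap2=185.21_deg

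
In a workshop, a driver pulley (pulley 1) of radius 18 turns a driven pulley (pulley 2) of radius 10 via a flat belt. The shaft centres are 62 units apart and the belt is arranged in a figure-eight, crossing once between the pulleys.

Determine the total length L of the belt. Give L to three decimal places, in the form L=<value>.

crossed belt: β = asin((r1+r2)/C) = asin(28/62) = 26.8472°
wrap1 = wrap2 = π + 2β = 233.6944°
tangent length = C·cosβ = 55.3173
L = (r1+r2)·wrap + 2·C·cosβ = 28·4.0787 + 2·55.3173 = 224.8392

L=224.839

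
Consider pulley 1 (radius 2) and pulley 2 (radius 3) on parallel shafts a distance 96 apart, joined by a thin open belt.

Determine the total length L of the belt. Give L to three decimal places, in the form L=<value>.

open belt: β = asin((r2−r1)/C) = asin(1/96) = 0.5968°
wrap1 = π − 2β = 178.8063°
wrap2 = π + 2β = 181.1937°
tangent length = C·cosβ = 95.9948
L = r1·wrap1 + r2·wrap2 + 2·C·cosβ = 2·3.1208 + 3·3.1624 + 2·95.9948 = 207.7184

L=207.718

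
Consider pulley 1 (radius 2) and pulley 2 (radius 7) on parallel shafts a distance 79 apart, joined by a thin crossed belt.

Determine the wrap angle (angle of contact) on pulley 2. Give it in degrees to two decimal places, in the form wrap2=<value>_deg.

crossed belt: β = asin((r1+r2)/C) = asin(9/79) = 6.5416°
wrap1 = wrap2 = π + 2β = 193.0831°

wrap2=193.08_deg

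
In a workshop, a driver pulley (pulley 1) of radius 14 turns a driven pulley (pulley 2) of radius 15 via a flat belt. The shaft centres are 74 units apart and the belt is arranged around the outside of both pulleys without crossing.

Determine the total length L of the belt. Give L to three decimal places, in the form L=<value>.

L=239.120

open belt: β = asin((r2−r1)/C) = asin(1/74) = 0.7743°
wrap1 = π − 2β = 178.4514°
wrap2 = π + 2β = 181.5486°
tangent length = C·cosβ = 73.9932
L = r1·wrap1 + r2·wrap2 + 2·C·cosβ = 14·3.1146 + 15·3.1686 + 2·73.9932 = 239.1197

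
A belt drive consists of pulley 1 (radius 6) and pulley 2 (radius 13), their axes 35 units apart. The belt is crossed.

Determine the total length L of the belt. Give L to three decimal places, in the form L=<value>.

crossed belt: β = asin((r1+r2)/C) = asin(19/35) = 32.8783°
wrap1 = wrap2 = π + 2β = 245.7567°
tangent length = C·cosβ = 29.3939
L = (r1+r2)·wrap + 2·C·cosβ = 19·4.2893 + 2·29.3939 = 140.2838

L=140.284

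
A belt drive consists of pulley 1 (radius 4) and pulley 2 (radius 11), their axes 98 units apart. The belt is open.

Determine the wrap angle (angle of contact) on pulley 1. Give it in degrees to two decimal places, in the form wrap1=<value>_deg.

open belt: β = asin((r2−r1)/C) = asin(7/98) = 4.0960°
wrap1 = π − 2β = 171.8079°
wrap2 = π + 2β = 188.1921°

wrap1=171.81_deg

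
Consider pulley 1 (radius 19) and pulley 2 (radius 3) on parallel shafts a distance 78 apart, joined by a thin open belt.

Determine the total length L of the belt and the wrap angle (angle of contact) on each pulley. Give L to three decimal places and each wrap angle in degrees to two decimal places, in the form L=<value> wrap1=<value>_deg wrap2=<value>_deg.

L=228.409 wrap1=203.67_deg wrap2=156.33_deg

open belt: β = asin((r2−r1)/C) = asin(-16/78) = -11.8370°
wrap1 = π − 2β = 203.6740°
wrap2 = π + 2β = 156.3260°
tangent length = C·cosβ = 76.3413
L = r1·wrap1 + r2·wrap2 + 2·C·cosβ = 19·3.5548 + 3·2.7284 + 2·76.3413 = 228.4087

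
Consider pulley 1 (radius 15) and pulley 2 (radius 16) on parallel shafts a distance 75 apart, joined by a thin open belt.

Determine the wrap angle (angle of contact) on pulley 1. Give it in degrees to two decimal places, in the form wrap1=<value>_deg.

open belt: β = asin((r2−r1)/C) = asin(1/75) = 0.7640°
wrap1 = π − 2β = 178.4721°
wrap2 = π + 2β = 181.5279°

wrap1=178.47_deg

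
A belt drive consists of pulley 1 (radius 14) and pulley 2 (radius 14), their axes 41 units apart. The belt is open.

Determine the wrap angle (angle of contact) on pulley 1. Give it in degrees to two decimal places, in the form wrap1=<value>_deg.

wrap1=180.00_deg

open belt: β = asin((r2−r1)/C) = asin(0/41) = 0.0000°
wrap1 = π − 2β = 180.0000°
wrap2 = π + 2β = 180.0000°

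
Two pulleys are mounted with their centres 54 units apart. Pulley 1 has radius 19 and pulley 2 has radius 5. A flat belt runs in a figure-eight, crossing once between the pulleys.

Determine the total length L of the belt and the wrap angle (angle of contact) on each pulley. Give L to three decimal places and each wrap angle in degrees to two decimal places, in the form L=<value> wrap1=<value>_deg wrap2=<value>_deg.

crossed belt: β = asin((r1+r2)/C) = asin(24/54) = 26.3878°
wrap1 = wrap2 = π + 2β = 232.7756°
tangent length = C·cosβ = 48.3735
L = (r1+r2)·wrap + 2·C·cosβ = 24·4.0627 + 2·48.3735 = 194.2519

L=194.252 wrap1=232.78_deg wrap2=232.78_deg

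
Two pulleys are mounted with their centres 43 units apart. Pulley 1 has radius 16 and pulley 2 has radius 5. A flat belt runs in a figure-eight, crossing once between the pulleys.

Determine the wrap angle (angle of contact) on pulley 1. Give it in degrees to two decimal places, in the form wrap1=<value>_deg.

wrap1=238.47_deg

crossed belt: β = asin((r1+r2)/C) = asin(21/43) = 29.2336°
wrap1 = wrap2 = π + 2β = 238.4673°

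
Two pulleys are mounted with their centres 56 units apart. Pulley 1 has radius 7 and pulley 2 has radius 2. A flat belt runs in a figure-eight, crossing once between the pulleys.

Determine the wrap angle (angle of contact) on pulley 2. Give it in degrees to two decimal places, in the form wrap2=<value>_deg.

wrap2=198.50_deg

crossed belt: β = asin((r1+r2)/C) = asin(9/56) = 9.2484°
wrap1 = wrap2 = π + 2β = 198.4967°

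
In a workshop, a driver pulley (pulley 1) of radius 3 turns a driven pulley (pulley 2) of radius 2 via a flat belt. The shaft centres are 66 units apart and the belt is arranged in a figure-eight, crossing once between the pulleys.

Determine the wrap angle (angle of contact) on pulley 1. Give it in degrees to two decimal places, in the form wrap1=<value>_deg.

crossed belt: β = asin((r1+r2)/C) = asin(5/66) = 4.3448°
wrap1 = wrap2 = π + 2β = 188.6895°

wrap1=188.69_deg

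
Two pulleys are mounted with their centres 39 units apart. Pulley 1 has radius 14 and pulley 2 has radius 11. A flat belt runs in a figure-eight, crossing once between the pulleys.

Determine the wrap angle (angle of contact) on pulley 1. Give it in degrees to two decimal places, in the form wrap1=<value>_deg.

crossed belt: β = asin((r1+r2)/C) = asin(25/39) = 39.8683°
wrap1 = wrap2 = π + 2β = 259.7367°

wrap1=259.74_deg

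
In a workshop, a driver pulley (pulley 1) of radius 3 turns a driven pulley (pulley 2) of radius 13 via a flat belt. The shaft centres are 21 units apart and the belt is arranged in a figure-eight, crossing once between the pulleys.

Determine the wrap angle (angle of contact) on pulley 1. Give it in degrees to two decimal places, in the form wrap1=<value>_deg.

wrap1=279.26_deg

crossed belt: β = asin((r1+r2)/C) = asin(16/21) = 49.6324°
wrap1 = wrap2 = π + 2β = 279.2648°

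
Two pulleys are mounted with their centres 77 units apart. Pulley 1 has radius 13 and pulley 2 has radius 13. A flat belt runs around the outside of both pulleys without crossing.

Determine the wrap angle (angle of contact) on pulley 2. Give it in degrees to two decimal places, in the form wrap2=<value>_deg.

open belt: β = asin((r2−r1)/C) = asin(0/77) = 0.0000°
wrap1 = π − 2β = 180.0000°
wrap2 = π + 2β = 180.0000°

wrap2=180.00_deg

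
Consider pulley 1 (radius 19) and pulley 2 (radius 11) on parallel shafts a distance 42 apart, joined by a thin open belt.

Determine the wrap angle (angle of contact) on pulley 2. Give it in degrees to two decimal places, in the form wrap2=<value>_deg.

open belt: β = asin((r2−r1)/C) = asin(-8/42) = -10.9806°
wrap1 = π − 2β = 201.9612°
wrap2 = π + 2β = 158.0388°

wrap2=158.04_deg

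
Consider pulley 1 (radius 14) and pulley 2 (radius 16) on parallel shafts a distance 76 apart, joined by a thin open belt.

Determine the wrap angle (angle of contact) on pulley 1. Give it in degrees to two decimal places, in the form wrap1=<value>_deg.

open belt: β = asin((r2−r1)/C) = asin(2/76) = 1.5080°
wrap1 = π − 2β = 176.9841°
wrap2 = π + 2β = 183.0159°

wrap1=176.98_deg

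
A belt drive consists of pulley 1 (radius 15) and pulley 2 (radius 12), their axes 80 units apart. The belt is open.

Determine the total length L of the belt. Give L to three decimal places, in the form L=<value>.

open belt: β = asin((r2−r1)/C) = asin(-3/80) = -2.1491°
wrap1 = π − 2β = 184.2982°
wrap2 = π + 2β = 175.7018°
tangent length = C·cosβ = 79.9437
L = r1·wrap1 + r2·wrap2 + 2·C·cosβ = 15·3.2166 + 12·3.0666 + 2·79.9437 = 244.9355

L=244.936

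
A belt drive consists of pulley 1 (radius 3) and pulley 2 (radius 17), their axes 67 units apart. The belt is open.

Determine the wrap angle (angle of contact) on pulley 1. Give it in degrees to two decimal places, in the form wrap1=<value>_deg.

wrap1=155.88_deg

open belt: β = asin((r2−r1)/C) = asin(14/67) = 12.0611°
wrap1 = π − 2β = 155.8777°
wrap2 = π + 2β = 204.1223°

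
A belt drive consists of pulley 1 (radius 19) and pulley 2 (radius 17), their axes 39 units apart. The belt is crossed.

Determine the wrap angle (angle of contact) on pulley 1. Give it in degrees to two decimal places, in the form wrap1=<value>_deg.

wrap1=314.76_deg

crossed belt: β = asin((r1+r2)/C) = asin(36/39) = 67.3801°
wrap1 = wrap2 = π + 2β = 314.7603°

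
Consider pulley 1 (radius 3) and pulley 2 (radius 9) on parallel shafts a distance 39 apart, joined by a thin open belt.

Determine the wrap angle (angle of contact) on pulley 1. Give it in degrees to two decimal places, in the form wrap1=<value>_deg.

open belt: β = asin((r2−r1)/C) = asin(6/39) = 8.8499°
wrap1 = π − 2β = 162.3002°
wrap2 = π + 2β = 197.6998°

wrap1=162.30_deg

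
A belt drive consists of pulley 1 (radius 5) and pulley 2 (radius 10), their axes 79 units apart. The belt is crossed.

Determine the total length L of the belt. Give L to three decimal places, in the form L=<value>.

crossed belt: β = asin((r1+r2)/C) = asin(15/79) = 10.9454°
wrap1 = wrap2 = π + 2β = 201.8908°
tangent length = C·cosβ = 77.5629
L = (r1+r2)·wrap + 2·C·cosβ = 15·3.5237 + 2·77.5629 = 207.9806

L=207.981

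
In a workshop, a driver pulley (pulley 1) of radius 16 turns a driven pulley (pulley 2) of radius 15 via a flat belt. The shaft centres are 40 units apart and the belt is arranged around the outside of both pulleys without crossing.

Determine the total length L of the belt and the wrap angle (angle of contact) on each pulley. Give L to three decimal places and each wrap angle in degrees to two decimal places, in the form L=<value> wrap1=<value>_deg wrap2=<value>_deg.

open belt: β = asin((r2−r1)/C) = asin(-1/40) = -1.4325°
wrap1 = π − 2β = 182.8651°
wrap2 = π + 2β = 177.1349°
tangent length = C·cosβ = 39.9875
L = r1·wrap1 + r2·wrap2 + 2·C·cosβ = 16·3.1916 + 15·3.0916 + 2·39.9875 = 177.4144

L=177.414 wrap1=182.87_deg wrap2=177.13_deg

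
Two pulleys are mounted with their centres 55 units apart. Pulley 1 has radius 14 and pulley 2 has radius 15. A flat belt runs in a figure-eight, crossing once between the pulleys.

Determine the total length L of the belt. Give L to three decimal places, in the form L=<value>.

L=216.785

crossed belt: β = asin((r1+r2)/C) = asin(29/55) = 31.8214°
wrap1 = wrap2 = π + 2β = 243.6427°
tangent length = C·cosβ = 46.7333
L = (r1+r2)·wrap + 2·C·cosβ = 29·4.2524 + 2·46.7333 = 216.7852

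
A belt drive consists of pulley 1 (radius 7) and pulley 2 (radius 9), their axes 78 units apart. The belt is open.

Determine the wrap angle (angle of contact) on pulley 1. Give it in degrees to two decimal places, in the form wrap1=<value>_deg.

open belt: β = asin((r2−r1)/C) = asin(2/78) = 1.4693°
wrap1 = π − 2β = 177.0614°
wrap2 = π + 2β = 182.9386°

wrap1=177.06_deg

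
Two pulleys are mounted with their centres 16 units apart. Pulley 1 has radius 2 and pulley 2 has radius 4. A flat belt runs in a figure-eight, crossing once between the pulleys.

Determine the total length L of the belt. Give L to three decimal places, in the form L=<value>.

crossed belt: β = asin((r1+r2)/C) = asin(6/16) = 22.0243°
wrap1 = wrap2 = π + 2β = 224.0486°
tangent length = C·cosβ = 14.8324
L = (r1+r2)·wrap + 2·C·cosβ = 6·3.9104 + 2·14.8324 = 53.1271

L=53.127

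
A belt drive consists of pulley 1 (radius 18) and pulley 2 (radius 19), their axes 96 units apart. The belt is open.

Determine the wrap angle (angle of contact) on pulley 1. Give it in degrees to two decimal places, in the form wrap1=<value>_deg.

wrap1=178.81_deg

open belt: β = asin((r2−r1)/C) = asin(1/96) = 0.5968°
wrap1 = π − 2β = 178.8063°
wrap2 = π + 2β = 181.1937°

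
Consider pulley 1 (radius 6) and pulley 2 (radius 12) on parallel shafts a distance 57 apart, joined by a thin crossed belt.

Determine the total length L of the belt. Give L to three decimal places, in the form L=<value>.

crossed belt: β = asin((r1+r2)/C) = asin(18/57) = 18.4085°
wrap1 = wrap2 = π + 2β = 216.8170°
tangent length = C·cosβ = 54.0833
L = (r1+r2)·wrap + 2·C·cosβ = 18·3.7842 + 2·54.0833 = 176.2816

L=176.282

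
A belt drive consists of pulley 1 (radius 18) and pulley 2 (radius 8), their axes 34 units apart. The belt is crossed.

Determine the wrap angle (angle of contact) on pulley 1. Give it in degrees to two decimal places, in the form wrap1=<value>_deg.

wrap1=279.76_deg

crossed belt: β = asin((r1+r2)/C) = asin(26/34) = 49.8808°
wrap1 = wrap2 = π + 2β = 279.7617°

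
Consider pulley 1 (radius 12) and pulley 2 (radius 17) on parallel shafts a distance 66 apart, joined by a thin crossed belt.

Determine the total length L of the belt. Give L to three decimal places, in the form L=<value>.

L=236.067

crossed belt: β = asin((r1+r2)/C) = asin(29/66) = 26.0652°
wrap1 = wrap2 = π + 2β = 232.1304°
tangent length = C·cosβ = 59.2874
L = (r1+r2)·wrap + 2·C·cosβ = 29·4.0514 + 2·59.2874 = 236.0666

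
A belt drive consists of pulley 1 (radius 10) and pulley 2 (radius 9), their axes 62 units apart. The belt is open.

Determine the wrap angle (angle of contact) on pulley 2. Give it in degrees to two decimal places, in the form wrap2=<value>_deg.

wrap2=178.15_deg

open belt: β = asin((r2−r1)/C) = asin(-1/62) = -0.9242°
wrap1 = π − 2β = 181.8483°
wrap2 = π + 2β = 178.1517°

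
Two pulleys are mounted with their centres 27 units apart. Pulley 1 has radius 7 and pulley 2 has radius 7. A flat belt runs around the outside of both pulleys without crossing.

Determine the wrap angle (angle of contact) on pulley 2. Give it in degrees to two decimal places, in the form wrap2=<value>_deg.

open belt: β = asin((r2−r1)/C) = asin(0/27) = 0.0000°
wrap1 = π − 2β = 180.0000°
wrap2 = π + 2β = 180.0000°

wrap2=180.00_deg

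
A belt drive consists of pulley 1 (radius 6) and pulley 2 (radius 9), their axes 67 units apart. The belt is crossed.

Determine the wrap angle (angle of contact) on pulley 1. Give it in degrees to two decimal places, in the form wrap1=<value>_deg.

crossed belt: β = asin((r1+r2)/C) = asin(15/67) = 12.9371°
wrap1 = wrap2 = π + 2β = 205.8741°

wrap1=205.87_deg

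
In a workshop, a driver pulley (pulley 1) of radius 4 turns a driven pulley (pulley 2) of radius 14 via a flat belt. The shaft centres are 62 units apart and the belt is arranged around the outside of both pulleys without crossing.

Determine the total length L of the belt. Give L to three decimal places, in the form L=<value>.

open belt: β = asin((r2−r1)/C) = asin(10/62) = 9.2818°
wrap1 = π − 2β = 161.4364°
wrap2 = π + 2β = 198.5636°
tangent length = C·cosβ = 61.1882
L = r1·wrap1 + r2·wrap2 + 2·C·cosβ = 4·2.8176 + 14·3.4656 + 2·61.1882 = 182.1651

L=182.165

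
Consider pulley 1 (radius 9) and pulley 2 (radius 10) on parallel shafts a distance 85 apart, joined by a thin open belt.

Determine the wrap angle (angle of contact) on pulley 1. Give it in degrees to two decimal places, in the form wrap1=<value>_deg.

open belt: β = asin((r2−r1)/C) = asin(1/85) = 0.6741°
wrap1 = π − 2β = 178.6518°
wrap2 = π + 2β = 181.3482°

wrap1=178.65_deg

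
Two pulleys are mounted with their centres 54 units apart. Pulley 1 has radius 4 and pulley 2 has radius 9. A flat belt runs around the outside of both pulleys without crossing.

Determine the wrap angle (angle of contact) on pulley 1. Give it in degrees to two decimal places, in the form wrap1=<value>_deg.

open belt: β = asin((r2−r1)/C) = asin(5/54) = 5.3128°
wrap1 = π − 2β = 169.3745°
wrap2 = π + 2β = 190.6255°

wrap1=169.37_deg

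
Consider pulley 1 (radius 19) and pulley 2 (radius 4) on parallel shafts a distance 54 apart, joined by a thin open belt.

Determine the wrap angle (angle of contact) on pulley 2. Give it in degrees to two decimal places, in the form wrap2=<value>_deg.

wrap2=147.74_deg

open belt: β = asin((r2−r1)/C) = asin(-15/54) = -16.1276°
wrap1 = π − 2β = 212.2552°
wrap2 = π + 2β = 147.7448°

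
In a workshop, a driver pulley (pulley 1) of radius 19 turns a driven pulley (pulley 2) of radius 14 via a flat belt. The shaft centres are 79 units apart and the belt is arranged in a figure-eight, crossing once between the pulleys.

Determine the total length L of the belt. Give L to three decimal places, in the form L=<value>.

crossed belt: β = asin((r1+r2)/C) = asin(33/79) = 24.6908°
wrap1 = wrap2 = π + 2β = 229.3816°
tangent length = C·cosβ = 71.7774
L = (r1+r2)·wrap + 2·C·cosβ = 33·4.0035 + 2·71.7774 = 275.6692

L=275.669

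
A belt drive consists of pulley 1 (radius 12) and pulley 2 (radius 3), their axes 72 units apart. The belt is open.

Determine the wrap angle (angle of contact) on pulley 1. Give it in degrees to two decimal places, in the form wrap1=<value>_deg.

wrap1=194.36_deg

open belt: β = asin((r2−r1)/C) = asin(-9/72) = -7.1808°
wrap1 = π − 2β = 194.3615°
wrap2 = π + 2β = 165.6385°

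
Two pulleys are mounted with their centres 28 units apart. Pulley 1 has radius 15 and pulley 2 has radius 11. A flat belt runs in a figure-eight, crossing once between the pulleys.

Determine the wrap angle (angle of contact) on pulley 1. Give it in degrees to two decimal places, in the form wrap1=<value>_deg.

crossed belt: β = asin((r1+r2)/C) = asin(26/28) = 68.2132°
wrap1 = wrap2 = π + 2β = 316.4264°

wrap1=316.43_deg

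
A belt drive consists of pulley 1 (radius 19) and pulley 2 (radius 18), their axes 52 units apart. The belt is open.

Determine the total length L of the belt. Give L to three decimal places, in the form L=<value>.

L=220.258

open belt: β = asin((r2−r1)/C) = asin(-1/52) = -1.1019°
wrap1 = π − 2β = 182.2038°
wrap2 = π + 2β = 177.7962°
tangent length = C·cosβ = 51.9904
L = r1·wrap1 + r2·wrap2 + 2·C·cosβ = 19·3.1801 + 18·3.1031 + 2·51.9904 = 220.2582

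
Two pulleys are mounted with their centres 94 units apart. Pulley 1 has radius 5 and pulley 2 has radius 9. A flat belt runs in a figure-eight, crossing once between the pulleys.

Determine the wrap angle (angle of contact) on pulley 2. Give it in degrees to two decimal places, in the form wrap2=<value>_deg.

wrap2=197.13_deg

crossed belt: β = asin((r1+r2)/C) = asin(14/94) = 8.5653°
wrap1 = wrap2 = π + 2β = 197.1306°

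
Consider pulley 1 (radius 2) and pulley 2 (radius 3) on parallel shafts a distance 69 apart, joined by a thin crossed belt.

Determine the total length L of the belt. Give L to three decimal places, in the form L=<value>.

crossed belt: β = asin((r1+r2)/C) = asin(5/69) = 4.1555°
wrap1 = wrap2 = π + 2β = 188.3110°
tangent length = C·cosβ = 68.8186
L = (r1+r2)·wrap + 2·C·cosβ = 5·3.2866 + 2·68.8186 = 154.0704

L=154.070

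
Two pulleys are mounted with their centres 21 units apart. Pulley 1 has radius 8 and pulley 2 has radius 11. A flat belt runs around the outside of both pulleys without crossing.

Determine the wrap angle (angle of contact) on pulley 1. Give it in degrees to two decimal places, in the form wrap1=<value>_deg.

wrap1=163.57_deg

open belt: β = asin((r2−r1)/C) = asin(3/21) = 8.2132°
wrap1 = π − 2β = 163.5736°
wrap2 = π + 2β = 196.4264°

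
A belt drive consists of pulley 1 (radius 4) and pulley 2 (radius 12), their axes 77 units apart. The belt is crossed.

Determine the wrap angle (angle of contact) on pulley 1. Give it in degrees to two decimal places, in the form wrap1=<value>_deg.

wrap1=203.99_deg

crossed belt: β = asin((r1+r2)/C) = asin(16/77) = 11.9930°
wrap1 = wrap2 = π + 2β = 203.9860°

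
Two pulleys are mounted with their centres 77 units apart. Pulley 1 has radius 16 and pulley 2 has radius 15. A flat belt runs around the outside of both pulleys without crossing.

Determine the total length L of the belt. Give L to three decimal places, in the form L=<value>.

L=251.402

open belt: β = asin((r2−r1)/C) = asin(-1/77) = -0.7441°
wrap1 = π − 2β = 181.4882°
wrap2 = π + 2β = 178.5118°
tangent length = C·cosβ = 76.9935
L = r1·wrap1 + r2·wrap2 + 2·C·cosβ = 16·3.1676 + 15·3.1156 + 2·76.9935 = 251.4024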